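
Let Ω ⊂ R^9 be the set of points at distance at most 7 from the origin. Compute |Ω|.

V_9(7) = π^(9/2) · (7)^9 / Γ(9/2 + 1) = 184473632·π^4/135 ≈ 1.33107e+08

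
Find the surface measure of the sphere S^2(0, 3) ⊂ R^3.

|∂B_3(3)| = 4πr² = 4π·(3)² ≈ 113.097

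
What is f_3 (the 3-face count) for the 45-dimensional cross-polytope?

Each 3-face is the convex hull of 4 vertices, one chosen as ±e_i from each of 4 distinct axes: 2^4·C(45,4) = 2383920.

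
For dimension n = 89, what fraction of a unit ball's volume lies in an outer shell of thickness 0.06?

1 - (1-0.06)^89 ≈ 0.995941 ≈ 99.59%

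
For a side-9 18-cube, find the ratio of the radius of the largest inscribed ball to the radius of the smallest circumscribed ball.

Ratio = (s/2)/(s√18/2) = 18^(-1/2) ≈ 0.235702.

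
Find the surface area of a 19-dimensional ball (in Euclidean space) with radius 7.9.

The surface area of an n-ball is 2π^(n/2) r^(n-1) / Γ(n/2). For n=19, r=7.9: 1.27241e+16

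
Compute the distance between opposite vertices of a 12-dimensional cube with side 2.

Diagonal = √12 · 2 ≈ 6.9282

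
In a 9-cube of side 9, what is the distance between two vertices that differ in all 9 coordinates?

The space diagonal of an n-cube of side s is s√n. Here 9·√9 = 27.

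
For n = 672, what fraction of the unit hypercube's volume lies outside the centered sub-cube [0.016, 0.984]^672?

The inner cube has side 1-2·0.016 = 0.968 and volume (0.968)^672 ≈ 3.223e-10, so the shell holds 1 - 3.223e-10 of the volume.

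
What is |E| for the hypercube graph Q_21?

The 21-cube has n·2^(n-1) = 21·2^20 = 21·1048576 = 22020096 edges.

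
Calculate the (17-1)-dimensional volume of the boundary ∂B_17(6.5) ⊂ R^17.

S = n·V_n(r)/r = 17·V_17(6.5)/6.5 (volume-to-surface relation), giving 51185893014090757·π^8/19958400 ≈ 2.43346e+13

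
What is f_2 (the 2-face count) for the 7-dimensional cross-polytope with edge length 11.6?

An n-cross-polytope has 2^(k+1)·C(n,k+1) k-faces. Here 2^3·C(7,3) = 8·35 = 280.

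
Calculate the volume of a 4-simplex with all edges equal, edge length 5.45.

Volume = 5.45^4 · √(5/2^4) / 4! ≈ 20.5494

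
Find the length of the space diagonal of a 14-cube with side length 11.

The space diagonal of an n-cube of side s is s√n. Here 11·√14 ≈ 41.1582.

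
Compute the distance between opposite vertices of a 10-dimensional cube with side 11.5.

d = √(11.5² + 11.5² + ... + 11.5²) [10 terms] = √(10·11.5²) = 11.5√10 ≈ 36.3662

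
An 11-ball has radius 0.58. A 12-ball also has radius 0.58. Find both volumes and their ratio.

V_11(0.58) ≈ 0.00470774. V_12(0.58) ≈ 0.0019351. Ratio V_11/V_12 ≈ 2.433.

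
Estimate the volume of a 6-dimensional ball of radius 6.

Volume = π^{6/2}·(6)^6/Γ(4) = 7776·π^3 ≈ 241105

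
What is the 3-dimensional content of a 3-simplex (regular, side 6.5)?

Volume = (√2/12) · 6.5³ = 32.3649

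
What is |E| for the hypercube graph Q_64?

The 64-cube has n·2^(n-1) = 64·2^63 = 64·9223372036854775808 = 590295810358705651712 edges.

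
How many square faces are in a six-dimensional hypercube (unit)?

f_2(6-cube) = (6 choose 2) · 2^4 = 240.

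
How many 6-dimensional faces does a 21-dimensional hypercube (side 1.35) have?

f_6(21-cube) = (21 choose 6) · 2^15 = 1778122752.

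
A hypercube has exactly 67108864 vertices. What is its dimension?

Since 2^n = 67108864, we have n = 26.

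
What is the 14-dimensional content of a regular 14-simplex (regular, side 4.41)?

Volume = 4.41^14 · √(15/2^14) / 14! ≈ 0.000365231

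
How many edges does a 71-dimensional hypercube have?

Number of 1-faces = C(71,1)·2^(71-1) = 71·1180591620717411303424 = 83822005070936202543104.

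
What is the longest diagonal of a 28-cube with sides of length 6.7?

d = √(6.7² + 6.7² + ... + 6.7²) [28 terms] = √(28·6.7²) = 6.7√28 ≈ 35.4531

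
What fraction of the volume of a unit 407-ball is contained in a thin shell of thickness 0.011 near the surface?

Shell fraction = 1 - (1-0.011)^407 ≈ 0.988911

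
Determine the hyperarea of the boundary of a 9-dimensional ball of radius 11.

|∂B_9(11)| = 6859484192·π^4/105 ≈ 6.36358e+09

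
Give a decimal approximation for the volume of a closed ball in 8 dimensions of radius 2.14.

V_8(2.14) = π^(8/2) · (2.14)^8 / Γ(8/2 + 1) ≈ 1785.25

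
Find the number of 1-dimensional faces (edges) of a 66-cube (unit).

An n-cube has n·2^(n-1) edges. With n = 66: 66·36893488147419103232 = 2434970217729660813312.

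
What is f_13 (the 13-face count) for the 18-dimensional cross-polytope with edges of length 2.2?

Number of 13-faces = 2^(13+1) · C(18,13+1) = 16384 · 3060 = 50135040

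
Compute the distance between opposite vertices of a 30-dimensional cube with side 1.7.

||(1.7,1.7,...,1.7)|| = √(30)·1.7 ≈ 9.31128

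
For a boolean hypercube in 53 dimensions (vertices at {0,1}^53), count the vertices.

The 53-cube has 2^53 = 9007199254740992 vertices.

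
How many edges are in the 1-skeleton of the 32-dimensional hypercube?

An n-cube has n·2^(n-1) edges. With n = 32: 32·2147483648 = 68719476736.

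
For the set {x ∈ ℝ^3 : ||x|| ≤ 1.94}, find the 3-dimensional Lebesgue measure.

Volume = π^{3/2}·(1.94)^3/Γ(5/2) ≈ 30.584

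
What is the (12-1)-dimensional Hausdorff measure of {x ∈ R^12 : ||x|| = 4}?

S_12(4) = 2·π^(12/2)·(4)^11 / Γ(12/2) = 1048576·π^6/15 ≈ 6.7206e+07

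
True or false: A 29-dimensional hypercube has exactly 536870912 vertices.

True. The 29-cube has 2^29 = 536870912 vertices.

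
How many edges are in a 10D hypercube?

Number of 1-faces = C(10,1) · 2^(10-1) = 10 · 512 = 5120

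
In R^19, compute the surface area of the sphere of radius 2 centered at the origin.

The surface area of an n-ball is 2π^(n/2) r^(n-1) / Γ(n/2). For n=19, r=2: 268435456·π^9/34459425 ≈ 232210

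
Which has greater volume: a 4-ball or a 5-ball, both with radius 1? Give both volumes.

V_4(1) ≈ 4.9348. V_5(1) ≈ 5.26379. The 5-ball is larger.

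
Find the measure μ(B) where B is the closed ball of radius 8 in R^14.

Volume = π^{14/2}·(8)^14/Γ(8) = 274877906944·π^7/315 ≈ 2.63559e+12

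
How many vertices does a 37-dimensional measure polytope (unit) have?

Each vertex is a binary string of length 37, so there are 2^37 = 137438953472.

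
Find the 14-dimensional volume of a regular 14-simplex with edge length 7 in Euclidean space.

V = (7^14 / 14!) · √((14+1) / 2^14) ≈ 0.235396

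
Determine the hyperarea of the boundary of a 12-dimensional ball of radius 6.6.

|∂B_12(6.6)| ≈ 1.65856e+10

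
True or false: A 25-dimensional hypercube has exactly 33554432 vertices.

True. The 25-cube has 2^25 = 33554432 vertices.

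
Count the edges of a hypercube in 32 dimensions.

The 32-cube has n·2^(n-1) = 32·2^31 = 32·2147483648 = 68719476736 edges.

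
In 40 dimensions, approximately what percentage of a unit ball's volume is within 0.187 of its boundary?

1 - (1-0.187)^40 ≈ 0.999747 ≈ 99.9747%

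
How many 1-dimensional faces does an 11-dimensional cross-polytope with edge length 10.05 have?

An n-cross-polytope has 2^(k+1)·C(n,k+1) k-faces. Here 2^2·C(11,2) = 4·55 = 220.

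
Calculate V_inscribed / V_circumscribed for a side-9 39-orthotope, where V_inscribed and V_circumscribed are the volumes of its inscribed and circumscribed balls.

V_in / V_out = (r_in/r_out)^39 = (1/√39)^39 = 39^(-39/2) ≈ 9.42411e-32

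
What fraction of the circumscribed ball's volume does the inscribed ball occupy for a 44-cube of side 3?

V_in/V_out = n^(-n/2) = 44^(-44/2) ≈ 6.98299e-37.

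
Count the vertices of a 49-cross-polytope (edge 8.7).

The 49-dimensional cross-polytope has 2n = 2·49 = 98 vertices.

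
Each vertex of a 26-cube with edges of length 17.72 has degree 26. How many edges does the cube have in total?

An n-cube has n·2^(n-1) edges. With n = 26: 26·33554432 = 872415232.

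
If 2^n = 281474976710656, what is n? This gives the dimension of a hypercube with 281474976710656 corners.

Since 2^n = 281474976710656, we have n = 48.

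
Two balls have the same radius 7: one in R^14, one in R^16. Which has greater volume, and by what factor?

V_14(7) ≈ 4.06435e+11, V_16(7) ≈ 7.82073e+12. The 16-ball is larger by a factor of 19.24.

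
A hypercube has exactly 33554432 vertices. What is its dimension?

n = log_2(33554432) = 25.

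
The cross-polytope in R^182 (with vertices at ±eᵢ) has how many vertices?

An n-cross-polytope has 2n vertices; here n = 182, giving 364.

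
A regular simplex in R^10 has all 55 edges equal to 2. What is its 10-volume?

V = (2^10 / 10!) · √((10+1) / 2^10) ≈ 2.92471e-05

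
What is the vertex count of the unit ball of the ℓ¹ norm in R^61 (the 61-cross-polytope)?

An n-cross-polytope has 2n vertices; here n = 61, giving 122.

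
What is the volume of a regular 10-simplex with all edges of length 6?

V_10 = √(11) · 6^10 / (10! · 2^(10/2)) ≈ 1.72701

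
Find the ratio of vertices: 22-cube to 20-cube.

The 22-cube has 2^22 = 4194304 vertices. The 20-cube has 2^20 = 1048576 vertices. Ratio: 4194304/1048576 = 4.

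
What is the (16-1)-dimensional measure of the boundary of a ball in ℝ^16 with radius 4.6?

S = n·V_n(r)/r = 16·V_16(4.6)/4.6 (volume-to-surface relation), giving 3.28977e+10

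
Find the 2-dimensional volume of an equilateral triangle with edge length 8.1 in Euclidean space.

Area = (√3/4) · 8.1² = 28.41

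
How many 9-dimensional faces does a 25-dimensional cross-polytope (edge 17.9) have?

Number of 9-faces = 2^(9+1) · C(25,9+1) = 1024 · 3268760 = 3347210240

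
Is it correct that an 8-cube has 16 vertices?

False. The 8-cube has 2^8 = 256 vertices.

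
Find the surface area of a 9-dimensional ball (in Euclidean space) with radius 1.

S_9(1) = 2·π^(9/2)·(1)^8 / Γ(9/2) = 32·π^4/105 ≈ 29.6866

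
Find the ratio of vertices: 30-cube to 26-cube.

The 30-cube has 2^30 = 1073741824 vertices. The 26-cube has 2^26 = 67108864 vertices. Ratio: 1073741824/67108864 = 16.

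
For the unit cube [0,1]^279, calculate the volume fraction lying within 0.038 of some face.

Shell fraction = 1 - (1-0.076)^279 ≈ 1 - 2.645e-10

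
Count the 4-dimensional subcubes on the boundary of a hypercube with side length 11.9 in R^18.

f_4(18-cube) = (18 choose 4) · 2^14 = 50135040.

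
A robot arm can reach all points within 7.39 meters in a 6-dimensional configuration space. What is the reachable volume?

The n-ball volume is π^(n/2)·r^n/Γ(n/2+1). With n=6, r=7.39: V ≈ 841715.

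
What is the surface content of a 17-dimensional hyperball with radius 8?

The surface area of an n-ball is 2π^(n/2) r^(n-1) / Γ(n/2). For n=17, r=8: 144115188075855872·π^8/2027025 ≈ 6.74605e+14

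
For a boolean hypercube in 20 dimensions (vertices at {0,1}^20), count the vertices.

Number of vertices = 2^20 = 1048576.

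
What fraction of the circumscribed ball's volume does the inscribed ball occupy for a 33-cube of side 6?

V_in / V_out = (r_in/r_out)^33 = (1/√33)^33 = 33^(-33/2) ≈ 8.80076e-26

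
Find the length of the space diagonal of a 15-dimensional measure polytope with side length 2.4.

The space diagonal of an n-cube of side s is s√n. Here 2.4·√15 ≈ 9.29516.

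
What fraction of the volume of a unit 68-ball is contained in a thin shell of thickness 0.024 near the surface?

V(inner)/V(outer) = ((1-0.024)/1)^68 ≈ 0.1917, so the shell fraction is 0.808315.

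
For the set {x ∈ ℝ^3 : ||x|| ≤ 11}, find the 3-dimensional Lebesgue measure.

Volume = π^{3/2}·(11)^3/Γ(5/2) = 5324·π/3 ≈ 5575.28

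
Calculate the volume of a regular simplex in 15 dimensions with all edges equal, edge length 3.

V = (3^15 / 15!) · √((15+1) / 2^15) ≈ 2.42468e-07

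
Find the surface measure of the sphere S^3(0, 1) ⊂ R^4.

S = n·V_n(r)/r = 4·V_4(1)/1 (volume-to-surface relation), giving 2·π^2 ≈ 19.7392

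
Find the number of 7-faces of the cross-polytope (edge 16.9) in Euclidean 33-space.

Each 7-face is the convex hull of 8 vertices, one chosen as ±e_i from each of 8 distinct axes: 2^8·C(33,8) = 3554343936.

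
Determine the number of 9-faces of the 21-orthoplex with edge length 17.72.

Each 9-face is the convex hull of 10 vertices, one chosen as ±e_i from each of 10 distinct axes: 2^10·C(21,10) = 361181184.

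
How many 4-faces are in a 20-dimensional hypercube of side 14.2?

f_4(20-cube) = (20 choose 4) · 2^16 = 317521920.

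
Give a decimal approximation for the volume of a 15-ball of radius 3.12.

V_15(3.12) = π^(15/2) · (3.12)^15 / Γ(15/2 + 1) ≈ 9.85709e+06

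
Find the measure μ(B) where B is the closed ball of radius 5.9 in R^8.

Volume = π^{8/2}·(5.9)^8/Γ(5) ≈ 5.95942e+06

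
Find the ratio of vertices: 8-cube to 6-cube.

The 8-cube has 2^8 = 256 vertices. The 6-cube has 2^6 = 64 vertices. Ratio: 256/64 = 4.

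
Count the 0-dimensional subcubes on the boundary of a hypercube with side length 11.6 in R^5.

f_0(5-cube) = (5 choose 0) · 2^5 = 32.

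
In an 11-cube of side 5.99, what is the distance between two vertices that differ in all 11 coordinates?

The space diagonal of an n-cube of side s is s√n. Here 5.99·√11 ≈ 19.8666.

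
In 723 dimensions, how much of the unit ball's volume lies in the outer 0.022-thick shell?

1 - (1-0.022)^723 ≈ 0.9999998965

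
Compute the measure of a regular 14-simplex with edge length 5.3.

V_14 = √(15) · 5.3^14 / (14! · 2^(14/2)) ≈ 0.00478949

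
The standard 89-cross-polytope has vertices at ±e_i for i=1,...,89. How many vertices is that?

Number of vertices = 2n = 178.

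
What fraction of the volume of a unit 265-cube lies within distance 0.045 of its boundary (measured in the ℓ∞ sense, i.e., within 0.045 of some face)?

Shell fraction = 1 - (1-0.09)^265 ≈ 1 - 1.399e-11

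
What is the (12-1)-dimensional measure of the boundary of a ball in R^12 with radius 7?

The surface area of an n-ball is 2π^(n/2) r^(n-1) / Γ(n/2). For n=12, r=7: 1977326743·π^6/60 ≈ 3.1683e+10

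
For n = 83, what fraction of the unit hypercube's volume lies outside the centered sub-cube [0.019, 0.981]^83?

The inner cube has side 1-2·0.019 = 0.962 and volume (0.962)^83 ≈ 0.04014, so the shell holds 0.959864 of the volume.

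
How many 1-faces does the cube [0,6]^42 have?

Number of 1-faces = C(42,1)·2^(42-1) = 42·2199023255552 = 92358976733184.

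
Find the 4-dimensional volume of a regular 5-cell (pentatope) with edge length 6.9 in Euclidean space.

Volume = 6.9^4 · √(5/2^4) / 4! ≈ 52.7971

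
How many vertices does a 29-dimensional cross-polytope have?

The 29-dimensional cross-polytope has 2n = 2·29 = 58 vertices.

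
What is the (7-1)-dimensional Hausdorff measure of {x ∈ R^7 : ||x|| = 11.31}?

|∂B_7(11.31)| ≈ 6.92236e+07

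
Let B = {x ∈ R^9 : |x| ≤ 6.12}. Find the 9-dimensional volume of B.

Volume = π^{9/2}·(6.12)^9/Γ(11/2) ≈ 3.97265e+07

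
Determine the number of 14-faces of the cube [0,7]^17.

An n-cube has C(n,k)·2^(n-k) k-faces. Here C(17,14)·2^3 = 680·8 = 5440.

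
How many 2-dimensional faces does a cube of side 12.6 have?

Choose 2 of 3 axes to span the face (C(3,2) = 3 ways), then fix each of the remaining 1 coordinate at one of its two extreme values (2^1 = 2 ways): 3·2 = 6.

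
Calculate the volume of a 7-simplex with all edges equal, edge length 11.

For a regular n-simplex with edge a, V = (a^n / n!)·√((n+1)/2^n). With a=11, n=7: V ≈ 966.626.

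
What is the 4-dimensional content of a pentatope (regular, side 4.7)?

Volume = 4.7^4 · √(5/2^4) / 4! ≈ 11.3659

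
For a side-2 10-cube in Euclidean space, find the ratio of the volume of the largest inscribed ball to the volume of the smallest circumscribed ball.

The radii are 2/2 and 2√10/2, so the volume ratio is (1/√10)^10 = 10^{-10/2} ≈ 1e-05.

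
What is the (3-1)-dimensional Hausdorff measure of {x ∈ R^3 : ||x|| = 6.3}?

S_3(6.3) = 2·π^(3/2)·(6.3)^2 / Γ(3/2) = 4πr² = 4π·(6.3)² ≈ 498.759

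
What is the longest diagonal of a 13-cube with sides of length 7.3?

Diagonal = √13 · 7.3 ≈ 26.3205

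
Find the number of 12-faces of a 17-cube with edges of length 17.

Number of 12-faces = C(17,12) · 2^(17-12) = 6188 · 32 = 198016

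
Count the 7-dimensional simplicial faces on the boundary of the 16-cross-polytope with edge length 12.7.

Number of 7-faces = 2^(7+1) · C(16,7+1) = 256 · 12870 = 3294720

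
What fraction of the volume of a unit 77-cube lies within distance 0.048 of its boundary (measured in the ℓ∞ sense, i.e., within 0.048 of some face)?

The inner cube has side 1-2·0.048 = 0.904 and volume (0.904)^77 ≈ 0.0004217, so the shell holds 0.999578 of the volume.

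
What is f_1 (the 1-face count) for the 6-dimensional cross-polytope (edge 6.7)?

Each 1-face is the convex hull of 2 vertices, one chosen as ±e_i from each of 2 distinct axes: 2^2·C(6,2) = 60.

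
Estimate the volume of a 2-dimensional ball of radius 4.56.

V_2(4.56) = π^(2/2) · (4.56)^2 / Γ(2/2 + 1) ≈ 65.325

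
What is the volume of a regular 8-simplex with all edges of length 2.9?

V_8 = √(9) · 2.9^8 / (8! · 2^(8/2)) ≈ 0.0232629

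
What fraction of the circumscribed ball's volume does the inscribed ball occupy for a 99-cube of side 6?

V_in/V_out = n^(-n/2) = 99^(-99/2) ≈ 1.64459e-99.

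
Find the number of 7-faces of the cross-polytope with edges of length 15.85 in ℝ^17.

Each 7-face is the convex hull of 8 vertices, one chosen as ±e_i from each of 8 distinct axes: 2^8·C(17,8) = 6223360.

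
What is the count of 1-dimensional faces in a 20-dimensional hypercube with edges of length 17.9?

f_1(20-cube) = (20 choose 1) · 2^19 = 10485760.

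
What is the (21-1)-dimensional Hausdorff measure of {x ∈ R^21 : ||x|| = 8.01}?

|∂B_21(8.01)| ≈ 3.46272e+17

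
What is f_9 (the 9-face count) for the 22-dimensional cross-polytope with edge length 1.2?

Each 9-face is the convex hull of 10 vertices, one chosen as ±e_i from each of 10 distinct axes: 2^10·C(22,10) = 662165504.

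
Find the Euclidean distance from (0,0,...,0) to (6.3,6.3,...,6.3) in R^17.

||(6.3,6.3,...,6.3)|| = √(17)·6.3 ≈ 25.9756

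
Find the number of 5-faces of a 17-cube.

Choose 5 of 17 axes to span the face (C(17,5) = 6188 ways), then fix each of the remaining 12 coordinates at one of its two extreme values (2^12 = 4096 ways): 6188·4096 = 25346048.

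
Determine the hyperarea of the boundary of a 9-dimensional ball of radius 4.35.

|∂B_9(4.35)| ≈ 3.80605e+06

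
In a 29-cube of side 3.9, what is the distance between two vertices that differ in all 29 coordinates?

||(3.9,3.9,...,3.9)|| = √(29)·3.9 ≈ 21.0021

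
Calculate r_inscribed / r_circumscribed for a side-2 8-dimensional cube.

r_in = 2/2 (half the side); r_out = 2√8/2 (half the diagonal). Ratio = 1/√8 ≈ 0.353553.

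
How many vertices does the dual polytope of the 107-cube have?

The vertices are ±e_1, ..., ±e_107, so there are 2·107 = 214.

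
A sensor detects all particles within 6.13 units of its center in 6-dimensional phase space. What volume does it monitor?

V_6(6.13) = π^(6/2) · (6.13)^6 / Γ(6/2 + 1) ≈ 274196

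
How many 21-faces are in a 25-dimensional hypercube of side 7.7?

Choose 21 of 25 axes to span the face (C(25,21) = 12650 ways), then fix each of the remaining 4 coordinates at one of its two extreme values (2^4 = 16 ways): 12650·16 = 202400.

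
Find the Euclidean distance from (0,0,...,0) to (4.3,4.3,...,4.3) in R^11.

The space diagonal of an n-cube of side s is s√n. Here 4.3·√11 ≈ 14.2615.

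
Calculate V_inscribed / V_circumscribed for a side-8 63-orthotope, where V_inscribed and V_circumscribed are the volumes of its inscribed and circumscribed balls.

V_in / V_out = (r_in/r_out)^63 = (1/√63)^63 = 63^(-63/2) ≈ 2.09302e-57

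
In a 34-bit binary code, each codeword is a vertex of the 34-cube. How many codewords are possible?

An n-cube has 2^n vertices; for n = 34 that is 2^34 = 17179869184.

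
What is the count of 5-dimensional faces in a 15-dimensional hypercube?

Number of 5-faces = C(15,5) · 2^(15-5) = 3003 · 1024 = 3075072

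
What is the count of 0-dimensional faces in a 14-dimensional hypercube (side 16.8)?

An n-cube has C(n,k)·2^(n-k) k-faces. Here C(14,0)·2^14 = 1·16384 = 16384.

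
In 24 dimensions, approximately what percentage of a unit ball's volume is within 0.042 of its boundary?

1 - (1-0.042)^24 ≈ 0.642914 ≈ 64.29%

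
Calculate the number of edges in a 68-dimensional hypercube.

The 68-cube has n·2^(n-1) = 68·2^67 = 68·147573952589676412928 = 10035028776097996079104 edges.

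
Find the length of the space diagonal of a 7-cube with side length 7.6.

Diagonal = √7 · 7.6 ≈ 20.1077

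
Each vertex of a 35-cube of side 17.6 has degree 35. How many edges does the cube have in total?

Each of the 2^35 = 34359738368 vertices has degree 35; total edges = 35·2^35/2 = 601295421440.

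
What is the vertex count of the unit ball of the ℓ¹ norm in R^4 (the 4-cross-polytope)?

The 4-dimensional cross-polytope has 2n = 2·4 = 8 vertices.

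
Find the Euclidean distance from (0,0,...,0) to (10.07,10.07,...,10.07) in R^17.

||(10.07,10.07,...,10.07)|| = √(17)·10.07 ≈ 41.5197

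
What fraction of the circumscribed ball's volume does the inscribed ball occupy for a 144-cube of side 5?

V_in / V_out = (r_in/r_out)^144 = (1/√144)^144 = 144^(-144/2) ≈ 3.96187e-156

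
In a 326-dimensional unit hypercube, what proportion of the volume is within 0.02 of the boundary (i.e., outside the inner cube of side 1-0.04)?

1 - (1 - 2·0.02)^326 = 1 - 0.96^326 ≈ 0.9999983388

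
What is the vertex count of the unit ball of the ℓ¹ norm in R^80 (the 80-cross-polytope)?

An n-cross-polytope has 2n vertices; here n = 80, giving 160.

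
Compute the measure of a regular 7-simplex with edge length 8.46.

Volume = 8.46^7 · √(8/2^7) / 7! ≈ 153.852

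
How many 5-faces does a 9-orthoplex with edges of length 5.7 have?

An n-cross-polytope has 2^(k+1)·C(n,k+1) k-faces. Here 2^6·C(9,6) = 64·84 = 5376.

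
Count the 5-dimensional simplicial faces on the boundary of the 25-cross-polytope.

Each 5-face is the convex hull of 6 vertices, one chosen as ±e_i from each of 6 distinct axes: 2^6·C(25,6) = 11334400.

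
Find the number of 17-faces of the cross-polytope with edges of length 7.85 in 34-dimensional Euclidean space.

Number of 17-faces = 2^(17+1) · C(34,17+1) = 262144 · 2203961430 = 577755265105920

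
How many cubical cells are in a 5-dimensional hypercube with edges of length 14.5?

Choose 3 of 5 axes to span the face (C(5,3) = 10 ways), then fix each of the remaining 2 coordinates at one of its two extreme values (2^2 = 4 ways): 10·4 = 40.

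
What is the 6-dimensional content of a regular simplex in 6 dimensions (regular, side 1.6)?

For a regular n-simplex with edge a, V = (a^n / n!)·√((n+1)/2^n). With a=1.6, n=6: V ≈ 0.00770631.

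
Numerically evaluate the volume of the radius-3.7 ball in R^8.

V_8(3.7) = π^(8/2) · (3.7)^8 / Γ(8/2 + 1) ≈ 142561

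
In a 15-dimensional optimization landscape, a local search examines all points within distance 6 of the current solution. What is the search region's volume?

V = 1486016741376·π^7/25025 ≈ 1.79349e+11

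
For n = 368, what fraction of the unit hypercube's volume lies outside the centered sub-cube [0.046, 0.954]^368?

Shell fraction = 1 - (1-0.092)^368 ≈ 1 - 3.764e-16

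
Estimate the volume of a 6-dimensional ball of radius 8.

Volume = π^{6/2}·(8)^6/Γ(4) = 131072·π^3/3 ≈ 1.35468e+06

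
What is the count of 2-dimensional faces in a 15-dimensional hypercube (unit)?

f_2(15-cube) = (15 choose 2) · 2^13 = 860160.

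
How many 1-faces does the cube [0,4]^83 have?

The 83-cube has n·2^(n-1) = 83·2^82 = 83·4835703278458516698824704 = 401363372112056886002450432 edges.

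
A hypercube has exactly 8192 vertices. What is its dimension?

n = log_2(8192) = 13.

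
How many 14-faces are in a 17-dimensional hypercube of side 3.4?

Choose 14 of 17 axes to span the face (C(17,14) = 680 ways), then fix each of the remaining 3 coordinates at one of its two extreme values (2^3 = 8 ways): 680·8 = 5440.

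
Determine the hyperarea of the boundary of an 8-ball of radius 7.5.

The surface area of an n-ball is 2π^(n/2) r^(n-1) / Γ(n/2). For n=8, r=7.5: 56953125·π^4/128 ≈ 4.33418e+07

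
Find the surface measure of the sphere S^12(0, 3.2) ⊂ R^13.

S = n·V_n(r)/r = 13·V_13(3.2)/3.2 (volume-to-surface relation), giving 1.36485e+07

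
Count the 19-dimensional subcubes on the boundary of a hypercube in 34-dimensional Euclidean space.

An n-cube has C(n,k)·2^(n-k) k-faces. Here C(34,19)·2^15 = 1855967520·32768 = 60816343695360.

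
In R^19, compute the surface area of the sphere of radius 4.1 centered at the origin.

|∂B_19(4.1)| ≈ 9.49402e+10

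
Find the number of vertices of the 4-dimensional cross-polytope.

Number of vertices = 2n = 8.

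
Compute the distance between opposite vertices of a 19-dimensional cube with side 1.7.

||(1.7,1.7,...,1.7)|| = √(19)·1.7 ≈ 7.41013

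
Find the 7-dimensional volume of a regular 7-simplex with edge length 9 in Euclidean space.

For a regular n-simplex with edge a, V = (a^n / n!)·√((n+1)/2^n). With a=9, n=7: V ≈ 237.25.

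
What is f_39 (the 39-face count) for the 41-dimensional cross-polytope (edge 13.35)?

An n-cross-polytope has 2^(k+1)·C(n,k+1) k-faces. Here 2^40·C(41,40) = 1099511627776·41 = 45079976738816.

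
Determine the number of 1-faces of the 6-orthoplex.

f_1(6-orthoplex) = 2^2 · (6 choose 2) = 60.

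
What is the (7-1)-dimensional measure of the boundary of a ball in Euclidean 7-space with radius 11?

S_7(11) = 2·π^(7/2)·(11)^6 / Γ(7/2) = 28344976·π^3/15 ≈ 5.85915e+07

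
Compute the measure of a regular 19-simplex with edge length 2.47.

V_19 = √(20) · 2.47^19 / (19! · 2^(19/2)) ≈ 1.46851e-12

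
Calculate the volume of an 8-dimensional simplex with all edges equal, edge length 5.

V = (5^8 / 8!) · √((8+1) / 2^8) ≈ 1.81652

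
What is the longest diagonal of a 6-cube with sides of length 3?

Diagonal = √6 · 3 ≈ 7.34847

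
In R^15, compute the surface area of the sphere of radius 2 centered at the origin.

|∂B_15(2)| = 4194304·π^7/135135 ≈ 93743.5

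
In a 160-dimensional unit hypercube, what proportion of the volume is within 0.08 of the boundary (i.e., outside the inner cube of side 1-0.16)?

1 - (1 - 2·0.08)^160 = 1 - 0.84^160 ≈ 1 - 7.668e-13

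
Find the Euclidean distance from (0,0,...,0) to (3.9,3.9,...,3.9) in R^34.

Diagonal = √34 · 3.9 ≈ 22.7407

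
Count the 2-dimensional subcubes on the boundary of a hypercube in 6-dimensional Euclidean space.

Number of 2-faces = C(6,2) · 2^(6-2) = 15 · 16 = 240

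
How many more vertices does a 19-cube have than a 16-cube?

The 19-cube has 2^19 = 524288 vertices. The 16-cube has 2^16 = 65536 vertices. Difference: 524288 - 65536 = 458752.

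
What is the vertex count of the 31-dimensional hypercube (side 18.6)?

Each vertex is a binary string of length 31, so there are 2^31 = 2147483648.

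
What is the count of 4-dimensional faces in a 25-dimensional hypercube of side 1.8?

f_4(25-cube) = (25 choose 4) · 2^21 = 26528972800.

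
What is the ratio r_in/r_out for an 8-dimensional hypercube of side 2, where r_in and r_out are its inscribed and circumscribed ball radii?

Ratio = (s/2)/(s√8/2) = 8^(-1/2) ≈ 0.353553.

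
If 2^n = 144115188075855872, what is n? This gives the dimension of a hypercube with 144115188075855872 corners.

Since 2^n = 144115188075855872, we have n = 57.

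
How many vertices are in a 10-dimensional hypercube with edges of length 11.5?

Number of 0-faces = C(10,0) · 2^(10-0) = 1 · 1024 = 1024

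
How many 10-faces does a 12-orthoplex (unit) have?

f_10(12-orthoplex) = 2^11 · (12 choose 11) = 24576.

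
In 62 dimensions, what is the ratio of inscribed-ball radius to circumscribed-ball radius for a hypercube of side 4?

For an n-cube of any side s, the inradius is s/2 and the circumradius is s√n/2, so the ratio is 1/√62 ≈ 0.127.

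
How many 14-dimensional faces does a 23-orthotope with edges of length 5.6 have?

An n-cube has C(n,k)·2^(n-k) k-faces. Here C(23,14)·2^9 = 817190·512 = 418401280.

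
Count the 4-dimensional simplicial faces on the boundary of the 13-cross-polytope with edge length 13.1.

f_4(13-orthoplex) = 2^5 · (13 choose 5) = 41184.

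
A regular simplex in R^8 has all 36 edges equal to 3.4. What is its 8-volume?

V = (3.4^8 / 8!) · √((8+1) / 2^8) ≈ 0.0830447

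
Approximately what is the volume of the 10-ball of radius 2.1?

V_10(2.1) = π^(10/2) · (2.1)^10 / Γ(10/2 + 1) ≈ 4253.64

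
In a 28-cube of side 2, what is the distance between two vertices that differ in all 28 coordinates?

d = √(2² + 2² + ... + 2²) [28 terms] = √(28·2²) = 2√28 ≈ 10.583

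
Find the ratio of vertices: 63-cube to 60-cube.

The 63-cube has 2^63 = 9223372036854775808 vertices. The 60-cube has 2^60 = 1152921504606846976 vertices. Ratio: 9223372036854775808/1152921504606846976 = 8.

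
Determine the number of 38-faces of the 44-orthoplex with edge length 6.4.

f_38(44-orthoplex) = 2^39 · (44 choose 39) = 597039211928879104.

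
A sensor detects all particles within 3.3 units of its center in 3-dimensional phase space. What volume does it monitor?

Volume = π^{3/2}·(3.3)^3/Γ(5/2) ≈ 150.533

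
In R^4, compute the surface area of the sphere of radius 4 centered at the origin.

S = n·V_n(r)/r = 4·V_4(4)/4 (volume-to-surface relation), giving 128·π^2 ≈ 1263.31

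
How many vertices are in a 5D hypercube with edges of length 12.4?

Choose 0 of 5 axes to span the face (C(5,0) = 1 way), then fix each of the remaining 5 coordinates at one of its two extreme values (2^5 = 32 ways): 1·32 = 32.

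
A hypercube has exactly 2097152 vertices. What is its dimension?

The n-cube has 2^n vertices, and 2097152 = 2^21, so n = 21.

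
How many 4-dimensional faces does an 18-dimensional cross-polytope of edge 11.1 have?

An n-cross-polytope has 2^(k+1)·C(n,k+1) k-faces. Here 2^5·C(18,5) = 32·8568 = 274176.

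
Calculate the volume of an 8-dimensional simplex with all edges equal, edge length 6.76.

Volume = 6.76^8 · √(9/2^8) / 8! ≈ 20.2794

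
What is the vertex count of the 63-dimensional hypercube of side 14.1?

Number of vertices = 2^63 = 9223372036854775808.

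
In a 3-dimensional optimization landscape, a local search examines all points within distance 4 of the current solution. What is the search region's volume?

V_3(4) = π^(3/2) · (4)^3 / Γ(3/2 + 1) = 256·π/3 ≈ 268.083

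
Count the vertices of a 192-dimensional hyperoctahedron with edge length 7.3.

The 192-dimensional cross-polytope has 2n = 2·192 = 384 vertices.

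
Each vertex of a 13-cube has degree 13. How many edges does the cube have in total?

An n-cube has n·2^(n-1) edges. With n = 13: 13·4096 = 53248.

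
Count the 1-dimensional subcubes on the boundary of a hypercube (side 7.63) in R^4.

f_1(4-cube) = (4 choose 1) · 2^3 = 32.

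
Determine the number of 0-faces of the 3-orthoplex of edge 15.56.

An n-cross-polytope has 2^(k+1)·C(n,k+1) k-faces. Here 2^1·C(3,1) = 2·3 = 6.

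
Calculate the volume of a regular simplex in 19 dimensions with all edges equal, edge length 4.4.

V_19 = √(20) · 4.4^19 / (19! · 2^(19/2)) ≈ 8.53564e-08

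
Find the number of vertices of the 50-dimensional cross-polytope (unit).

The vertices are ±e_1, ..., ±e_50, so there are 2·50 = 100.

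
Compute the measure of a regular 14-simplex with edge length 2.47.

V = (2.47^14 / 14!) · √((14+1) / 2^14) ≈ 1.0919e-07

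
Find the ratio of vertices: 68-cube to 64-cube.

The 68-cube has 2^68 = 295147905179352825856 vertices. The 64-cube has 2^64 = 18446744073709551616 vertices. Ratio: 295147905179352825856/18446744073709551616 = 16.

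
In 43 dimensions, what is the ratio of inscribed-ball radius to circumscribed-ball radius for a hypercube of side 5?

For an n-cube of any side s, the inradius is s/2 and the circumradius is s√n/2, so the ratio is 1/√43 ≈ 0.152499.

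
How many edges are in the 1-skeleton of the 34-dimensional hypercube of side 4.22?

Number of 1-faces = C(34,1)·2^(34-1) = 34·8589934592 = 292057776128.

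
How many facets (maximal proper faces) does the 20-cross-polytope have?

Number of 19-faces = 2^(19+1) · C(20,19+1) = 1048576 · 1 = 1048576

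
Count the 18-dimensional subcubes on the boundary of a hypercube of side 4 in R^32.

Number of 18-faces = C(32,18) · 2^(32-18) = 471435600 · 16384 = 7724000870400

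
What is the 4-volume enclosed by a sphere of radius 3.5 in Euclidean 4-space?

Volume = π^{4/2}·(3.5)^4/Γ(3) = 2401·π^2/32 ≈ 740.529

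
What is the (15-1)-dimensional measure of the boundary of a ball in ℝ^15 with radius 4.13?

S = n·V_n(r)/r = 15·V_15(4.13)/4.13 (volume-to-surface relation), giving 2.40338e+09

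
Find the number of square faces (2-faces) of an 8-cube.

Number of 2-faces = C(8,2) · 2^(8-2) = 28 · 64 = 1792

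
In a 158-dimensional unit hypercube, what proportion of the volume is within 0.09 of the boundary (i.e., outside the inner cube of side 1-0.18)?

1 - (1 - 2·0.09)^158 = 1 - 0.82^158 ≈ 1 - 2.413e-14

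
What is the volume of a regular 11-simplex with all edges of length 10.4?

V_11 = √(12) · 10.4^11 / (11! · 2^(11/2)) ≈ 295.214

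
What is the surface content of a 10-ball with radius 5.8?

The surface area of an n-ball is 2π^(n/2) r^(n-1) / Γ(n/2). For n=10, r=5.8: 1.89417e+08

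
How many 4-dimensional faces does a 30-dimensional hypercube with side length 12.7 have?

Number of 4-faces = C(30,4) · 2^(30-4) = 27405 · 67108864 = 1839118417920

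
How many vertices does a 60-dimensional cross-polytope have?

An n-cross-polytope has 2n vertices; here n = 60, giving 120.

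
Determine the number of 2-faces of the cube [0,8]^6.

Choose 2 of 6 axes to span the face (C(6,2) = 15 ways), then fix each of the remaining 4 coordinates at one of its two extreme values (2^4 = 16 ways): 15·16 = 240.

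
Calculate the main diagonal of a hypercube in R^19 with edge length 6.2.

d = √(6.2² + 6.2² + ... + 6.2²) [19 terms] = √(19·6.2²) = 6.2√19 ≈ 27.0252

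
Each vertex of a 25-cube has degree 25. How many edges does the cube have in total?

Number of 1-faces = C(25,1)·2^(25-1) = 25·16777216 = 419430400.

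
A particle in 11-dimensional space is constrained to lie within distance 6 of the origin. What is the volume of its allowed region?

Volume = π^{11/2}·(6)^11/Γ(13/2) = 859963392·π^5/385 ≈ 6.83547e+08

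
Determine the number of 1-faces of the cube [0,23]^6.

f_1(6-cube) = (6 choose 1) · 2^5 = 192.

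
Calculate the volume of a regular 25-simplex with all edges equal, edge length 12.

Volume = 12^25 · √(26/2^25) / 25! ≈ 0.0541374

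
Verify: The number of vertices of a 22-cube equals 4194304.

True. The 22-cube has 2^22 = 4194304 vertices.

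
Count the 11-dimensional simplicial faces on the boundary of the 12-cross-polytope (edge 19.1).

An n-cross-polytope has 2^(k+1)·C(n,k+1) k-faces. Here 2^12·C(12,12) = 4096·1 = 4096.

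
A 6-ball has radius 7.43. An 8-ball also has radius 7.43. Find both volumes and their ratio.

V_6(7.43) ≈ 869423. V_8(7.43) ≈ 3.76963e+07. Ratio V_6/V_8 ≈ 0.02306.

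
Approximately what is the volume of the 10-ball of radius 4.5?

V_10(4.5) = π^(10/2) · (4.5)^10 / Γ(10/2 + 1) = 1162261467·π^5/40960 ≈ 8.68347e+06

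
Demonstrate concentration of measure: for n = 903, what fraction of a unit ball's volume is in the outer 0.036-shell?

1 - (1-0.036)^903 ≈ 1 - 4.184e-15 ≈ (100 - 4.22e-13)%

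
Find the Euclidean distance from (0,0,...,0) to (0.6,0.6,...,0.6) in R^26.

The space diagonal of an n-cube of side s is s√n. Here 0.6·√26 ≈ 3.05941.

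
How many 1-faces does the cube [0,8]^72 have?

The 72-cube has n·2^(n-1) = 72·2^71 = 72·2361183241434822606848 = 170005193383307227693056 edges.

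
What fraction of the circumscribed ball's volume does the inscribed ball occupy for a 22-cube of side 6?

V_in/V_out = n^(-n/2) = 22^(-22/2) ≈ 1.7114e-15.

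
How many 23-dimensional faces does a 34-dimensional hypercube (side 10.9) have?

Number of 23-faces = C(34,23) · 2^(34-23) = 286097760 · 2048 = 585928212480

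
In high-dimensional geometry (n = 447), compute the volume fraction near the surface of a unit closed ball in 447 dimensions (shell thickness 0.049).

1 - (1-0.049)^447 ≈ 1 - 1.765e-10 ≈ (100 - 1.76e-08)%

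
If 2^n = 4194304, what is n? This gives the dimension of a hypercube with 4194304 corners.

2^n = 4194304 ⇒ n = log_2(4194304) = 22.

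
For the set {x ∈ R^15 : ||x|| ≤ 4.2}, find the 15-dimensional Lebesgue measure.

The n-ball volume is π^(n/2)·r^n/Γ(n/2+1). With n=15, r=4.2: V ≈ 8.5147e+08.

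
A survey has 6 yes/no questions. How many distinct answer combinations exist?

The 6-cube has 2^6 = 64 vertices.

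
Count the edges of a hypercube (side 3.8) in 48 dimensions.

Each of the 2^48 = 281474976710656 vertices has degree 48; total edges = 48·2^48/2 = 6755399441055744.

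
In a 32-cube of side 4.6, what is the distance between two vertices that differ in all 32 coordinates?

||(4.6,4.6,...,4.6)|| = √(32)·4.6 ≈ 26.0215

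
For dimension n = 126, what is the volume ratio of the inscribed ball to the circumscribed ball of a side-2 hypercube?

V_in/V_out = n^(-n/2) = 126^(-126/2) ≈ 4.74958e-133.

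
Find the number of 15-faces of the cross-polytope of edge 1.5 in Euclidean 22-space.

An n-cross-polytope has 2^(k+1)·C(n,k+1) k-faces. Here 2^16·C(22,16) = 65536·74613 = 4889837568.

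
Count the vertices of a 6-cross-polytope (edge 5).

The 6-dimensional cross-polytope has 2n = 2·6 = 12 vertices.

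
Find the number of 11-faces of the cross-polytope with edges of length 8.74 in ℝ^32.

Each 11-face is the convex hull of 12 vertices, one chosen as ±e_i from each of 12 distinct axes: 2^12·C(32,12) = 924847472640.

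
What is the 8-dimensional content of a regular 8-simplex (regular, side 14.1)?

V = (14.1^8 / 8!) · √((8+1) / 2^8) ≈ 7264.97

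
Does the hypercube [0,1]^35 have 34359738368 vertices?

True. The 35-cube has 2^35 = 34359738368 vertices.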